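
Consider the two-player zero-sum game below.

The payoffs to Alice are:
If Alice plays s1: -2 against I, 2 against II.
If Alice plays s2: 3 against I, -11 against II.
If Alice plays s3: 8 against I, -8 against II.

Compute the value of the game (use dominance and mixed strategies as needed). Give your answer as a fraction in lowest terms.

Row s2 is strictly dominated by row s3, so Alice never plays it.
The remaining 2×2 game on (s1, s3) × (I, II) has no saddle point. Let Alice play s1 with probability p; indifference gives −2p + 8(1−p) = 2p − 8(1−p), so p = 4/5.
Similarly Bob's optimal q on I is 1/2, and the value is -2·(1/2) + (2)·(1/2) = 0.

0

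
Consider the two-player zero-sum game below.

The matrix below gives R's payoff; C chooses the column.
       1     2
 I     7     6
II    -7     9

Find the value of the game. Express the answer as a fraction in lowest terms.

105/17

Row minima are 6 and -7, so R's maximin is 6; column maxima are 7 and 9, so C's minimax is 7. These differ, so the equilibrium is in mixed strategies.
Let R play I with probability p. C is indifferent when 7p − 7(1−p) = 6p + 9(1−p), giving p = 16/17.
Let C play 1 with probability q. R is indifferent when 7q + 6(1−q) = −7q + 9(1−q), giving q = 3/17.
The value is 7·(3/17) + (6)·(14/17) = 105/17.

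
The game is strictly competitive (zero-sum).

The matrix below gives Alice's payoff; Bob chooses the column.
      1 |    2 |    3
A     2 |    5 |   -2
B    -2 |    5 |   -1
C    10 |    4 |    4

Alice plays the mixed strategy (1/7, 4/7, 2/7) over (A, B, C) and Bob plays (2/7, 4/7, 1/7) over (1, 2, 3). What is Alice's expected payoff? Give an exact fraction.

162/49

Against (2/7, 4/7, 1/7), each row's expected payoff is A: 22/7; B: 15/7; C: 40/7.
Taking the (1/7, 4/7, 2/7)-weighted average: (1/7)·(22/7) + (4/7)·(15/7) + (2/7)·(40/7) = 162/49.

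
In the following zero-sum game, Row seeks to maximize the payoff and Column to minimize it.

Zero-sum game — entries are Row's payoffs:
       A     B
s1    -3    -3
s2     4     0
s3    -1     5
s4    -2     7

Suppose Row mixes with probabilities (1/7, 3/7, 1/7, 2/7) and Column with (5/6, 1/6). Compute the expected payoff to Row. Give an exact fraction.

6/7

Against (5/6, 1/6), each row's expected payoff is s1: -3; s2: 10/3; s3: 0; s4: -1/2.
Taking the (1/7, 3/7, 1/7, 2/7)-weighted average: (1/7)·(-3) + (3/7)·(10/3) + (1/7)·(0) + (2/7)·(-1/2) = 6/7.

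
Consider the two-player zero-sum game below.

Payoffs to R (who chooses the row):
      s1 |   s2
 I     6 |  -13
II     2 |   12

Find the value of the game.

Row minima are -13 and 2, so R's maximin is 2; column maxima are 6 and 12, so C's minimax is 6. These differ, so the equilibrium is in mixed strategies.
Let R play I with probability p. C is indifferent when 6p + 2(1−p) = −13p + 12(1−p), giving p = 10/29.
Let C play s1 with probability q. R is indifferent when 6q − 13(1−q) = 2q + 12(1−q), giving q = 25/29.
The value is 6·(25/29) + (-13)·(4/29) = 98/29.

98/29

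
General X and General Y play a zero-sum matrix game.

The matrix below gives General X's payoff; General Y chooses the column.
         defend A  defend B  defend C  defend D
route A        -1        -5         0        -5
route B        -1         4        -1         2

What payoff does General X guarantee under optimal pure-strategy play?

-1

Row minima: -5, -1 → General X's maximin is -1.
Column maxima: -1, 4, 0, 2 → General Y's minimax is -1.
They coincide at (route B, defend A), so the value is -1.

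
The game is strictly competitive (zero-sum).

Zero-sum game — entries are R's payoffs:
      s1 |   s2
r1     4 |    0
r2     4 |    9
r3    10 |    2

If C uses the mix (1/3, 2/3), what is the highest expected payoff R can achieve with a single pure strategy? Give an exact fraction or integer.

r1: (4)·(1/3) + (0)·(2/3) = 4/3.
r2: (4)·(1/3) + (9)·(2/3) = 22/3.
r3: (10)·(1/3) + (2)·(2/3) = 14/3.
The best pure response is r2 with expected payoff 22/3.

22/3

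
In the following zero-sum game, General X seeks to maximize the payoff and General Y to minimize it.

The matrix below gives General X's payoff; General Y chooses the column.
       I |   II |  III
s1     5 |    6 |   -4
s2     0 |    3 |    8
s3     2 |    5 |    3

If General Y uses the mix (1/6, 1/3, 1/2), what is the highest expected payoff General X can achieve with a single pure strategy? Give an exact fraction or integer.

5

s1: (5)·(1/6) + (6)·(1/3) + (-4)·(1/2) = 5/6.
s2: (0)·(1/6) + (3)·(1/3) + (8)·(1/2) = 5.
s3: (2)·(1/6) + (5)·(1/3) + (3)·(1/2) = 7/2.
The best pure response is s2 with expected payoff 5.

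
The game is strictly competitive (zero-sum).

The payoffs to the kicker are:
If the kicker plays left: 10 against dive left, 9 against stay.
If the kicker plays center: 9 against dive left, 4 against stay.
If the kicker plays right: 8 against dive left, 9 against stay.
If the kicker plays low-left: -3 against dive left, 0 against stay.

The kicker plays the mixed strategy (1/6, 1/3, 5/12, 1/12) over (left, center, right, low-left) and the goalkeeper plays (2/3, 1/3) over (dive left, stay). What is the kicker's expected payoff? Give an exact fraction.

265/36

Against (2/3, 1/3), each row's expected payoff is left: 29/3; center: 22/3; right: 25/3; low-left: -2.
Taking the (1/6, 1/3, 5/12, 1/12)-weighted average: (1/6)·(29/3) + (1/3)·(22/3) + (5/12)·(25/3) + (1/12)·(-2) = 265/36.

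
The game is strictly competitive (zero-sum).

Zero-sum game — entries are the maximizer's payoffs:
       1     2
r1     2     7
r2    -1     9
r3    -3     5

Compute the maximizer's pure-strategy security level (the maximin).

The worst-case payoff for each row is r1: 2, r2: -1, r3: -3.
The best of these is 2.

2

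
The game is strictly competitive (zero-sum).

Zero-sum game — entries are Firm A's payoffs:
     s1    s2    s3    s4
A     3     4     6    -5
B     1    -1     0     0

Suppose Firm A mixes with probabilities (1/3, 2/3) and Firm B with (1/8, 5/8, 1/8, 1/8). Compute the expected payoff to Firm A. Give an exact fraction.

2/3

Against (1/8, 5/8, 1/8, 1/8), each row's expected payoff is A: 3; B: -1/2.
Taking the (1/3, 2/3)-weighted average: (1/3)·(3) + (2/3)·(-1/2) = 2/3.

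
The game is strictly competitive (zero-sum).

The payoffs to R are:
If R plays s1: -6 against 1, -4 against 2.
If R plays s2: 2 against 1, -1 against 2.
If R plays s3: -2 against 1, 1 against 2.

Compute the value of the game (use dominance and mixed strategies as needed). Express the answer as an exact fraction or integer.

Row s1 is strictly dominated by row s3, so R never plays it.
The remaining 2×2 game on (s2, s3) × (1, 2) has no saddle point. Let R play s2 with probability p; indifference gives 2p − 2(1−p) = −p + (1−p), so p = 1/2.
Similarly C's optimal q on 1 is 1/3, and the value is 2·(1/3) + (-1)·(2/3) = 0.

0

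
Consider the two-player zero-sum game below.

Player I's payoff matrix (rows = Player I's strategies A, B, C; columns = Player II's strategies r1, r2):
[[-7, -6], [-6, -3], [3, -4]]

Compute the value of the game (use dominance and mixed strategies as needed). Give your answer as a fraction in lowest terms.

-33/10

Row A is strictly dominated by row B, so Player I never plays it.
The remaining 2×2 game on (B, C) × (r1, r2) has no saddle point. Let Player I play B with probability p; indifference gives −6p + 3(1−p) = −3p − 4(1−p), so p = 7/10.
Similarly Player II's optimal q on r1 is 1/10, and the value is -6·(1/10) + (-3)·(9/10) = -33/10.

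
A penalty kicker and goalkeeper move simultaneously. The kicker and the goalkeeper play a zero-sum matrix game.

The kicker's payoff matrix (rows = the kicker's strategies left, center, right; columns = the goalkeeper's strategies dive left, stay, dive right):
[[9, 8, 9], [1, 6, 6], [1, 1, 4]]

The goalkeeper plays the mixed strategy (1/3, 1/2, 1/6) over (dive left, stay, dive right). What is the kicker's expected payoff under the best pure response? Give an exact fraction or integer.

17/2

left: (9)·(1/3) + (8)·(1/2) + (9)·(1/6) = 17/2.
center: (1)·(1/3) + (6)·(1/2) + (6)·(1/6) = 13/3.
right: (1)·(1/3) + (1)·(1/2) + (4)·(1/6) = 3/2.
The best pure response is left with expected payoff 17/2.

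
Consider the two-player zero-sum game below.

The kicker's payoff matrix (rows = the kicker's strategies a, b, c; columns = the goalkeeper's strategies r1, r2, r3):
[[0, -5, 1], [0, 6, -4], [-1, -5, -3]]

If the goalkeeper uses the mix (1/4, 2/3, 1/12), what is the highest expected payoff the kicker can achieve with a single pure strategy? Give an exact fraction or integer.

a: (0)·(1/4) + (-5)·(2/3) + (1)·(1/12) = -13/4.
b: (0)·(1/4) + (6)·(2/3) + (-4)·(1/12) = 11/3.
c: (-1)·(1/4) + (-5)·(2/3) + (-3)·(1/12) = -23/6.
The best pure response is b with expected payoff 11/3.

11/3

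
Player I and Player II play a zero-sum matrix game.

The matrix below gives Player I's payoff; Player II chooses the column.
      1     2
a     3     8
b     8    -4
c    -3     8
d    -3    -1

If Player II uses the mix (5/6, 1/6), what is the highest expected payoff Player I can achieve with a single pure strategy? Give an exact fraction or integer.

6

a: (3)·(5/6) + (8)·(1/6) = 23/6.
b: (8)·(5/6) + (-4)·(1/6) = 6.
c: (-3)·(5/6) + (8)·(1/6) = -7/6.
d: (-3)·(5/6) + (-1)·(1/6) = -8/3.
The best pure response is b with expected payoff 6.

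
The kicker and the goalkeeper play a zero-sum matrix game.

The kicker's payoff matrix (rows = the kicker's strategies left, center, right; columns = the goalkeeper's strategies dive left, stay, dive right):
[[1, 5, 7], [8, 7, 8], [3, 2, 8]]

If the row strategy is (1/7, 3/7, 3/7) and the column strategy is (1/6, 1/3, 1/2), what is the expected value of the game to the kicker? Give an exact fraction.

263/42

Against (1/6, 1/3, 1/2), each row's expected payoff is left: 16/3; center: 23/3; right: 31/6.
Taking the (1/7, 3/7, 3/7)-weighted average: (1/7)·(16/3) + (3/7)·(23/3) + (3/7)·(31/6) = 263/42.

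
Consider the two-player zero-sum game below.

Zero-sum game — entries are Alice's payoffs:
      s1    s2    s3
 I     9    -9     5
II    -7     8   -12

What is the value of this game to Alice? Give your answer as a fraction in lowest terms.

Column s1 is strictly dominated by s3 for Bob (it gives Alice more in every row).
The remaining 2×2 game on (I, II) × (s2, s3) has no saddle point. Let Alice play I with probability p; indifference gives −9p + 8(1−p) = 5p − 12(1−p), so p = 10/17.
Similarly Bob's optimal q on s2 is 1/2, and the value is -9·(1/2) + (5)·(1/2) = -2.

-2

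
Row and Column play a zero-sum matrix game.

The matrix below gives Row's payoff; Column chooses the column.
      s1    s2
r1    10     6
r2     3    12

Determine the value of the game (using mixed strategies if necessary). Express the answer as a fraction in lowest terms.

102/13

Row minima are 6 and 3, so Row's maximin is 6; column maxima are 10 and 12, so Column's minimax is 10. These differ, so the equilibrium is in mixed strategies.
Let Row play r1 with probability p. Column is indifferent when 10p + 3(1−p) = 6p + 12(1−p), giving p = 9/13.
Let Column play s1 with probability q. Row is indifferent when 10q + 6(1−q) = 3q + 12(1−q), giving q = 6/13.
The value is 10·(6/13) + (6)·(7/13) = 102/13.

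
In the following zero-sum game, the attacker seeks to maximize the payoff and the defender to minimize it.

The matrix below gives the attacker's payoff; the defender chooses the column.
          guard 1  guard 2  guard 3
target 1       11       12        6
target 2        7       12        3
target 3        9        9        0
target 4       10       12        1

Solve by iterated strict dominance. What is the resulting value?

Column guard 2 is strictly dominated by guard 3 for the defender (6<12, 3<12, 0<9, 1<12); eliminate guard 2.
Row target 4 is strictly dominated by row target 1 (11>10, 6>1); eliminate target 4.
Row target 2 is strictly dominated by row target 1 (11>7, 6>3); eliminate target 2.
Row target 3 is strictly dominated by row target 1 (11>9, 6>0); eliminate target 3.
Column guard 1 is strictly dominated by guard 3 for the defender (6<11); eliminate guard 1.
Only (target 1, guard 3) remains, with payoff 6.

6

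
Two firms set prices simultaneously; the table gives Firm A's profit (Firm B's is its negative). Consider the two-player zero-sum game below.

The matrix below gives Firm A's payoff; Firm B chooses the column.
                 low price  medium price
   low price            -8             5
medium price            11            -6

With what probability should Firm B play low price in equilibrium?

11/30

Row minima are -8 and -6, so Firm A's maximin is -6; column maxima are 11 and 5, so Firm B's minimax is 5. These differ, so the equilibrium is in mixed strategies.
Let Firm B play low price with probability q. Firm A is indifferent when −8q + 5(1−q) = 11q − 6(1−q), giving q = 11/30.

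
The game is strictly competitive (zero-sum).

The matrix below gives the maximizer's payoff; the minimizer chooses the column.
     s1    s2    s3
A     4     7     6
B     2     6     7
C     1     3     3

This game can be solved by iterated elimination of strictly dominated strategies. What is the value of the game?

4

Column s3 is strictly dominated by s1 for the minimizer (4<6, 2<7, 1<3); eliminate s3.
Column s2 is strictly dominated by s1 for the minimizer (4<7, 2<6, 1<3); eliminate s2.
Row B is strictly dominated by row A (4>2); eliminate B.
Row C is strictly dominated by row A (4>1); eliminate C.
Only (A, s1) remains, with payoff 4.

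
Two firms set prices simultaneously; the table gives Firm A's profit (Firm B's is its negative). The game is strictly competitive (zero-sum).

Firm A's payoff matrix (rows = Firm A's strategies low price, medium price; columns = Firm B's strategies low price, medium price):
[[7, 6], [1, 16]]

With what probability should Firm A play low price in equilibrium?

Row minima are 6 and 1, so Firm A's maximin is 6; column maxima are 7 and 16, so Firm B's minimax is 7. These differ, so the equilibrium is in mixed strategies.
Let Firm A play low price with probability p. Firm B is indifferent when 7p + (1−p) = 6p + 16(1−p), giving p = 15/16.

15/16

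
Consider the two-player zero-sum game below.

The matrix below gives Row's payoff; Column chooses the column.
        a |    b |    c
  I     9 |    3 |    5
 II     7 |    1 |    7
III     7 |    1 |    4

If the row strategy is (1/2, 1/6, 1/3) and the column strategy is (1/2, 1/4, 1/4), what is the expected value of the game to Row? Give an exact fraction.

Against (1/2, 1/4, 1/4), each row's expected payoff is I: 13/2; II: 11/2; III: 19/4.
Taking the (1/2, 1/6, 1/3)-weighted average: (1/2)·(13/2) + (1/6)·(11/2) + (1/3)·(19/4) = 23/4.

23/4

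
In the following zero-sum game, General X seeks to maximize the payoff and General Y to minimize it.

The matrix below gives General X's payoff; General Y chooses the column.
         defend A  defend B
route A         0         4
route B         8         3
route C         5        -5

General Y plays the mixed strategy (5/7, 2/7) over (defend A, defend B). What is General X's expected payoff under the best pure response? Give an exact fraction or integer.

route A: (0)·(5/7) + (4)·(2/7) = 8/7.
route B: (8)·(5/7) + (3)·(2/7) = 46/7.
route C: (5)·(5/7) + (-5)·(2/7) = 15/7.
The best pure response is route B with expected payoff 46/7.

46/7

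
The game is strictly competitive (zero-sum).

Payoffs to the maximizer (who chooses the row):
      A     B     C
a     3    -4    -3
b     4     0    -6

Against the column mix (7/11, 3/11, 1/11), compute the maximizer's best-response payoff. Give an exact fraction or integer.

2

a: (3)·(7/11) + (-4)·(3/11) + (-3)·(1/11) = 6/11.
b: (4)·(7/11) + (0)·(3/11) + (-6)·(1/11) = 2.
The best pure response is b with expected payoff 2.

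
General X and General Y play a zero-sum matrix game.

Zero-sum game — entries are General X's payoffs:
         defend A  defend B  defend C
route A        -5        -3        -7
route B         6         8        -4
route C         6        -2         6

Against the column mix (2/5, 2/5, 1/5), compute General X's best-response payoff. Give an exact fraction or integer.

route A: (-5)·(2/5) + (-3)·(2/5) + (-7)·(1/5) = -23/5.
route B: (6)·(2/5) + (8)·(2/5) + (-4)·(1/5) = 24/5.
route C: (6)·(2/5) + (-2)·(2/5) + (6)·(1/5) = 14/5.
The best pure response is route B with expected payoff 24/5.

24/5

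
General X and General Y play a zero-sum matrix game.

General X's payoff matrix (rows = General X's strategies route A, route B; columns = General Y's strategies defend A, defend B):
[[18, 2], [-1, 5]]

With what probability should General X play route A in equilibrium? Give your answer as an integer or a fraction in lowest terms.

Row minima are 2 and -1, so General X's maximin is 2; column maxima are 18 and 5, so General Y's minimax is 5. These differ, so the equilibrium is in mixed strategies.
Let General X play route A with probability p. General Y is indifferent when 18p − (1−p) = 2p + 5(1−p), giving p = 3/11.

3/11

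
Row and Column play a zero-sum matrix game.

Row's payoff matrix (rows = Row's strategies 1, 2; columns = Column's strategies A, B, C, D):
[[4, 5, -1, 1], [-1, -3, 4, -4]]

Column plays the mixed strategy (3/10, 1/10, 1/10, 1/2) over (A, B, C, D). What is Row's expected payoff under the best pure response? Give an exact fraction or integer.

21/10

1: (4)·(3/10) + (5)·(1/10) + (-1)·(1/10) + (1)·(1/2) = 21/10.
2: (-1)·(3/10) + (-3)·(1/10) + (4)·(1/10) + (-4)·(1/2) = -11/5.
The best pure response is 1 with expected payoff 21/10.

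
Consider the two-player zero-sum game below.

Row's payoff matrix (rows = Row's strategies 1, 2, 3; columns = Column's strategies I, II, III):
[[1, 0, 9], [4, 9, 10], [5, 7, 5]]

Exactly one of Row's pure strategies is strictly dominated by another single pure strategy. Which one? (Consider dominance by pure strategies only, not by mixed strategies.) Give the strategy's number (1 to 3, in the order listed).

Compare 1 with 2: 4 > 1, 9 > 0, 10 > 9.
So 2 strictly dominates 1 for Row; 1 is strictly dominated.

1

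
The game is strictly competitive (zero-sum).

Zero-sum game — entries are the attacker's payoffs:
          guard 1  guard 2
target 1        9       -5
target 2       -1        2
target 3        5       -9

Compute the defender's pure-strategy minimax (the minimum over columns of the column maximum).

2

The worst case (largest entry) in each column is guard 1: 9, guard 2: 2.
The best (smallest) of these is 2.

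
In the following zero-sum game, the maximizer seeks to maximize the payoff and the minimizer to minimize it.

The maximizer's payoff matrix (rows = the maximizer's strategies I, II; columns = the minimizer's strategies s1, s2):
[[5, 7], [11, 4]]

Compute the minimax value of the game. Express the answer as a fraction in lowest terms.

Row minima are 5 and 4, so the maximizer's maximin is 5; column maxima are 11 and 7, so the minimizer's minimax is 7. These differ, so the equilibrium is in mixed strategies.
Let the maximizer play I with probability p. The minimizer is indifferent when 5p + 11(1−p) = 7p + 4(1−p), giving p = 7/9.
Let the minimizer play s1 with probability q. The maximizer is indifferent when 5q + 7(1−q) = 11q + 4(1−q), giving q = 1/3.
The value is 5·(1/3) + (7)·(2/3) = 19/3.

19/3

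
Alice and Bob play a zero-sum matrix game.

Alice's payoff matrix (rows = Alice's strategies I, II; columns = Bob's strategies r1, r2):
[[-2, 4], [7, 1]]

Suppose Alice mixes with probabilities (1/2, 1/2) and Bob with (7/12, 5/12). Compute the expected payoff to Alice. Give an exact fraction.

Against (7/12, 5/12), each row's expected payoff is I: 1/2; II: 9/2.
Taking the (1/2, 1/2)-weighted average: (1/2)·(1/2) + (1/2)·(9/2) = 5/2.

5/2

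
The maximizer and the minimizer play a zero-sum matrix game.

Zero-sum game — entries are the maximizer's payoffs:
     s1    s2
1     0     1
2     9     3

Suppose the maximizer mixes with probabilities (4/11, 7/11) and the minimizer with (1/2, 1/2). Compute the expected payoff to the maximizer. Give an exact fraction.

Against (1/2, 1/2), each row's expected payoff is 1: 1/2; 2: 6.
Taking the (4/11, 7/11)-weighted average: (4/11)·(1/2) + (7/11)·(6) = 4.

4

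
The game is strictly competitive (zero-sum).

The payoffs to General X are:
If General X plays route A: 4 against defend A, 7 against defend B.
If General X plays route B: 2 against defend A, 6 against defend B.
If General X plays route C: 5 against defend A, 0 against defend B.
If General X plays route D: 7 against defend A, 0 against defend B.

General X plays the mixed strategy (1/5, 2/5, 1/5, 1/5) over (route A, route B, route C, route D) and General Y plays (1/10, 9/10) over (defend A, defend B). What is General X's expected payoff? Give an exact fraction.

Against (1/10, 9/10), each row's expected payoff is route A: 67/10; route B: 28/5; route C: 1/2; route D: 7/10.
Taking the (1/5, 2/5, 1/5, 1/5)-weighted average: (1/5)·(67/10) + (2/5)·(28/5) + (1/5)·(1/2) + (1/5)·(7/10) = 191/50.

191/50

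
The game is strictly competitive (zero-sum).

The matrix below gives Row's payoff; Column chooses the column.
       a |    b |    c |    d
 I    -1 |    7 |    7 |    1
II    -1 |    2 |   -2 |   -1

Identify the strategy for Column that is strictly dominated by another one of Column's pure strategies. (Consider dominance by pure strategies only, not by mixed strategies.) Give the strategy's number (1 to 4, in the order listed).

Column prefers columns that give Row less. Compare b with a: -1 < 7, -1 < 2.
So a strictly dominates b for Column; b is strictly dominated.

2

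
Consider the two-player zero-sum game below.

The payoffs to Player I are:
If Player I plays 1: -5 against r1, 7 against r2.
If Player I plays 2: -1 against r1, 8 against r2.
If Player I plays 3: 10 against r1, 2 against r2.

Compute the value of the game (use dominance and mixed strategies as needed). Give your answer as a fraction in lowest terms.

Row 1 is strictly dominated by row 2, so Player I never plays it.
The remaining 2×2 game on (2, 3) × (r1, r2) has no saddle point. Let Player I play 2 with probability p; indifference gives −p + 10(1−p) = 8p + 2(1−p), so p = 8/17.
Similarly Player II's optimal q on r1 is 6/17, and the value is -1·(6/17) + (8)·(11/17) = 82/17.

82/17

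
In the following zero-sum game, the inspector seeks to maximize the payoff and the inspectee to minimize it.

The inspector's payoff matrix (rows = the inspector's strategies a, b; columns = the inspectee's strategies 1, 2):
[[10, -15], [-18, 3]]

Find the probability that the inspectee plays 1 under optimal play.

9/23

Row minima are -15 and -18, so the inspector's maximin is -15; column maxima are 10 and 3, so the inspectee's minimax is 3. These differ, so the equilibrium is in mixed strategies.
Let the inspectee play 1 with probability q. The inspector is indifferent when 10q − 15(1−q) = −18q + 3(1−q), giving q = 9/23.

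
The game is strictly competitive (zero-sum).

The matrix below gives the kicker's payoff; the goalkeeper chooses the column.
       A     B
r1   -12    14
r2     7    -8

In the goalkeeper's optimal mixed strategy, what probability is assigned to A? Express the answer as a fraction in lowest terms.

22/41

Row minima are -12 and -8, so the kicker's maximin is -8; column maxima are 7 and 14, so the goalkeeper's minimax is 7. These differ, so the equilibrium is in mixed strategies.
Let the goalkeeper play A with probability q. The kicker is indifferent when −12q + 14(1−q) = 7q − 8(1−q), giving q = 22/41.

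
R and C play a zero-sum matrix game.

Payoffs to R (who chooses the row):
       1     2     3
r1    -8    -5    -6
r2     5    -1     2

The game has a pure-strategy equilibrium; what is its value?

Row minima: -8, -1 → R's maximin is -1.
Column maxima: 5, -1, 2 → C's minimax is -1.
They coincide at (r2, 2), so the value is -1.

-1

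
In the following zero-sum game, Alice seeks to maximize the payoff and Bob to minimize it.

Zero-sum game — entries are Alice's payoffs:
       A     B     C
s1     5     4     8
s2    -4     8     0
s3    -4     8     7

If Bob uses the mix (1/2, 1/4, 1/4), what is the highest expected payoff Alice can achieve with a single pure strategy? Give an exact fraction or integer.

11/2

s1: (5)·(1/2) + (4)·(1/4) + (8)·(1/4) = 11/2.
s2: (-4)·(1/2) + (8)·(1/4) + (0)·(1/4) = 0.
s3: (-4)·(1/2) + (8)·(1/4) + (7)·(1/4) = 7/4.
The best pure response is s1 with expected payoff 11/2.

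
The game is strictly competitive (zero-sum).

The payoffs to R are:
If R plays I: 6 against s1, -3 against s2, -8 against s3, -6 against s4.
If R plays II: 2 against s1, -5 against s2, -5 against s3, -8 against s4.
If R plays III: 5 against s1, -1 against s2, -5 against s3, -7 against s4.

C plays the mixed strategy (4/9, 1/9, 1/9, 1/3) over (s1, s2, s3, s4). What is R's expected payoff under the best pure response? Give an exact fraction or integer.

-5/9

I: (6)·(4/9) + (-3)·(1/9) + (-8)·(1/9) + (-6)·(1/3) = -5/9.
II: (2)·(4/9) + (-5)·(1/9) + (-5)·(1/9) + (-8)·(1/3) = -26/9.
III: (5)·(4/9) + (-1)·(1/9) + (-5)·(1/9) + (-7)·(1/3) = -7/9.
The best pure response is I with expected payoff -5/9.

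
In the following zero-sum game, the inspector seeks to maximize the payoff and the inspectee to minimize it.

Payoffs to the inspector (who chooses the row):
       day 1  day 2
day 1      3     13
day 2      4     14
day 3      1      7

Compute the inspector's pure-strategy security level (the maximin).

4

The worst-case payoff for each row is day 1: 3, day 2: 4, day 3: 1.
The best of these is 4.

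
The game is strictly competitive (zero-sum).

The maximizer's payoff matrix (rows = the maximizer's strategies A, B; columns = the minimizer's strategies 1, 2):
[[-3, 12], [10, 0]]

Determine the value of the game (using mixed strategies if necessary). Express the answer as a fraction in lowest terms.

Row minima are -3 and 0, so the maximizer's maximin is 0; column maxima are 10 and 12, so the minimizer's minimax is 10. These differ, so the equilibrium is in mixed strategies.
Let the maximizer play A with probability p. The minimizer is indifferent when −3p + 10(1−p) = 12p, giving p = 2/5.
Let the minimizer play 1 with probability q. The maximizer is indifferent when −3q + 12(1−q) = 10q, giving q = 12/25.
The value is -3·(12/25) + (12)·(13/25) = 24/5.

24/5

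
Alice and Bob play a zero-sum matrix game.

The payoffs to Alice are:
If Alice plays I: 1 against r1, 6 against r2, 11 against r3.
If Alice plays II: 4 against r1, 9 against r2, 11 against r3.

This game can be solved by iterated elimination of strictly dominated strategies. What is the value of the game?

4

Column r3 is strictly dominated by r1 for Bob (1<11, 4<11); eliminate r3.
Column r2 is strictly dominated by r1 for Bob (1<6, 4<9); eliminate r2.
Row I is strictly dominated by row II (4>1); eliminate I.
Only (II, r1) remains, with payoff 4.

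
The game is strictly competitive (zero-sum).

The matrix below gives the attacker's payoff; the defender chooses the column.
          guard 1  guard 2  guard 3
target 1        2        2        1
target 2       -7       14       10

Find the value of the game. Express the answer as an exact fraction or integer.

Column guard 2 is strictly dominated by guard 3 for the defender (it gives the attacker more in every row).
The remaining 2×2 game on (target 1, target 2) × (guard 1, guard 3) has no saddle point. Let the attacker play target 1 with probability p; indifference gives 2p − 7(1−p) = p + 10(1−p), so p = 17/18.
Similarly the defender's optimal q on guard 1 is 1/2, and the value is 2·(1/2) + (1)·(1/2) = 3/2.

3/2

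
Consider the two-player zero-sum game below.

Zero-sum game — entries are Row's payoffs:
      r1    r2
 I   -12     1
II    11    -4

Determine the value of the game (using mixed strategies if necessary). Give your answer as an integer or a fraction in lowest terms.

Row minima are -12 and -4, so Row's maximin is -4; column maxima are 11 and 1, so Column's minimax is 1. These differ, so the equilibrium is in mixed strategies.
Let Row play I with probability p. Column is indifferent when −12p + 11(1−p) = p − 4(1−p), giving p = 15/28.
Let Column play r1 with probability q. Row is indifferent when −12q + (1−q) = 11q − 4(1−q), giving q = 5/28.
The value is -12·(5/28) + (1)·(23/28) = -37/28.

-37/28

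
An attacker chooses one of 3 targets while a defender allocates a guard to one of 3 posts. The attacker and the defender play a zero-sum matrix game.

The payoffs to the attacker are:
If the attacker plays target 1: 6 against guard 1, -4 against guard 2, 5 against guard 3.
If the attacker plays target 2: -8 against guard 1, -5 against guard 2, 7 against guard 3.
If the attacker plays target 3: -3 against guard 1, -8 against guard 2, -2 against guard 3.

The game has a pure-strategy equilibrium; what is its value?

-4

Row minima: -4, -8, -8 → the attacker's maximin is -4.
Column maxima: 6, -4, 7 → the defender's minimax is -4.
They coincide at (target 1, guard 2), so the value is -4.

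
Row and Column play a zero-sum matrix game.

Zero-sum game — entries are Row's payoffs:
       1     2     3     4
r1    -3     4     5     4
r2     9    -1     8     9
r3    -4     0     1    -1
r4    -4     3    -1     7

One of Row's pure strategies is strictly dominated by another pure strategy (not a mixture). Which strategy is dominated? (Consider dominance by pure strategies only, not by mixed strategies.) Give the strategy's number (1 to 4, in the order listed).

3

Compare r3 with r1: -3 > -4, 4 > 0, 5 > 1, 4 > -1.
So r1 strictly dominates r3 for Row; r3 is strictly dominated.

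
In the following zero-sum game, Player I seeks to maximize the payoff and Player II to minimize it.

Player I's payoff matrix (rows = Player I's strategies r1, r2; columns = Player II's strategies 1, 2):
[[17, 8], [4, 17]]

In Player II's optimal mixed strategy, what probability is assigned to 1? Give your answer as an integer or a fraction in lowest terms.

Row minima are 8 and 4, so Player I's maximin is 8; column maxima are 17 and 17, so Player II's minimax is 17. These differ, so the equilibrium is in mixed strategies.
Let Player II play 1 with probability q. Player I is indifferent when 17q + 8(1−q) = 4q + 17(1−q), giving q = 9/22.

9/22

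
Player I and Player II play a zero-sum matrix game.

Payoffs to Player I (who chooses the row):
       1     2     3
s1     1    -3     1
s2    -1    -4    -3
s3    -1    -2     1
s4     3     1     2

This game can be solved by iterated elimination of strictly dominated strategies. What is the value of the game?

Row s2 is strictly dominated by row s1 (1>-1, -3>-4, 1>-3); eliminate s2.
Column 1 is strictly dominated by 2 for Player II (-3<1, -2<-1, 1<3); eliminate 1.
Column 3 is strictly dominated by 2 for Player II (-3<1, -2<1, 1<2); eliminate 3.
Row s1 is strictly dominated by row s3 (-2>-3); eliminate s1.
Row s3 is strictly dominated by row s4 (1>-2); eliminate s3.
Only (s4, 2) remains, with payoff 1.

1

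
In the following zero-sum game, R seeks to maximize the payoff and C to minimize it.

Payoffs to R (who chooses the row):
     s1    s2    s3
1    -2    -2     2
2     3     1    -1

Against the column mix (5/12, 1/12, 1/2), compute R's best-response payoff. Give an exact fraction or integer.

5/6

1: (-2)·(5/12) + (-2)·(1/12) + (2)·(1/2) = 0.
2: (3)·(5/12) + (1)·(1/12) + (-1)·(1/2) = 5/6.
The best pure response is 2 with expected payoff 5/6.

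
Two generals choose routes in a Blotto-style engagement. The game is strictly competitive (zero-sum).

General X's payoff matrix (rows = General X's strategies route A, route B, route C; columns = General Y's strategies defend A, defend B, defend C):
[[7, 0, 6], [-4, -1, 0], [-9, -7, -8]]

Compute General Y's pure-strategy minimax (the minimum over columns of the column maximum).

0

The worst case (largest entry) in each column is defend A: 7, defend B: 0, defend C: 6.
The best (smallest) of these is 0.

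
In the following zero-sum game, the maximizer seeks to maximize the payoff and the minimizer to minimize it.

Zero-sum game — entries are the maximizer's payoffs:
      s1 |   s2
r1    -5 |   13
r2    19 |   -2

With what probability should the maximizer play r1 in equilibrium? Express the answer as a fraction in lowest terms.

7/13

Row minima are -5 and -2, so the maximizer's maximin is -2; column maxima are 19 and 13, so the minimizer's minimax is 13. These differ, so the equilibrium is in mixed strategies.
Let the maximizer play r1 with probability p. The minimizer is indifferent when −5p + 19(1−p) = 13p − 2(1−p), giving p = 7/13.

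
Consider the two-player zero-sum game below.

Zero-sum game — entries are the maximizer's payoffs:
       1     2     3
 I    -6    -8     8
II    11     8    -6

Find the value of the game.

8/15

Column 1 is strictly dominated by 2 for the minimizer (it gives the maximizer more in every row).
The remaining 2×2 game on (I, II) × (2, 3) has no saddle point. Let the maximizer play I with probability p; indifference gives −8p + 8(1−p) = 8p − 6(1−p), so p = 7/15.
Similarly the minimizer's optimal q on 2 is 7/15, and the value is -8·(7/15) + (8)·(8/15) = 8/15.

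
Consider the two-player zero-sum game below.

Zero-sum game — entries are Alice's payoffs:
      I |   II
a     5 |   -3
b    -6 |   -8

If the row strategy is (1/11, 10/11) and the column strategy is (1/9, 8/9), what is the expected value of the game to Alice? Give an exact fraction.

-719/99

Against (1/9, 8/9), each row's expected payoff is a: -19/9; b: -70/9.
Taking the (1/11, 10/11)-weighted average: (1/11)·(-19/9) + (10/11)·(-70/9) = -719/99.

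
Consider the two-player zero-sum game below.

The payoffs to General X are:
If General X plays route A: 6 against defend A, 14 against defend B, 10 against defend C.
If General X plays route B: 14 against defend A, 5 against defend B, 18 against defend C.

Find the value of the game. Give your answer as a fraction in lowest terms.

Column defend C is strictly dominated by defend A for General Y (it gives General X more in every row).
The remaining 2×2 game on (route A, route B) × (defend A, defend B) has no saddle point. Let General X play route A with probability p; indifference gives 6p + 14(1−p) = 14p + 5(1−p), so p = 9/17.
Similarly General Y's optimal q on defend A is 9/17, and the value is 6·(9/17) + (14)·(8/17) = 166/17.

166/17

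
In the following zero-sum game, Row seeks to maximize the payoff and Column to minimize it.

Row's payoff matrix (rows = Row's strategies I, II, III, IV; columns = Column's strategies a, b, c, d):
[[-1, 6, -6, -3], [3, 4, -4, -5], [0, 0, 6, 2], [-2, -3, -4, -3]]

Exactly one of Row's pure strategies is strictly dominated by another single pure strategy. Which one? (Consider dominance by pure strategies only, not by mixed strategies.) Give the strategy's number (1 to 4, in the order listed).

Compare IV with III: 0 > -2, 0 > -3, 6 > -4, 2 > -3.
So III strictly dominates IV for Row; IV is strictly dominated.

4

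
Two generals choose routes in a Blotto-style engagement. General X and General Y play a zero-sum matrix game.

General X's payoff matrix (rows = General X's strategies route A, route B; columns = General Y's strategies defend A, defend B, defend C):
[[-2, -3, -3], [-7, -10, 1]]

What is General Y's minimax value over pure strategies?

The worst case (largest entry) in each column is defend A: -2, defend B: -3, defend C: 1.
The best (smallest) of these is -3.

-3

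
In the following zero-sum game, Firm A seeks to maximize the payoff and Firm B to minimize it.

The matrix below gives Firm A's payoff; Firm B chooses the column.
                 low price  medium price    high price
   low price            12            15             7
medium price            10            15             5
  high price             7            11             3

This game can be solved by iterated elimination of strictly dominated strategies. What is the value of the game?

7

Column medium price is strictly dominated by low price for Firm B (12<15, 10<15, 7<11); eliminate medium price.
Column low price is strictly dominated by high price for Firm B (7<12, 5<10, 3<7); eliminate low price.
Row high price is strictly dominated by row low price (7>3); eliminate high price.
Row medium price is strictly dominated by row low price (7>5); eliminate medium price.
Only (low price, high price) remains, with payoff 7.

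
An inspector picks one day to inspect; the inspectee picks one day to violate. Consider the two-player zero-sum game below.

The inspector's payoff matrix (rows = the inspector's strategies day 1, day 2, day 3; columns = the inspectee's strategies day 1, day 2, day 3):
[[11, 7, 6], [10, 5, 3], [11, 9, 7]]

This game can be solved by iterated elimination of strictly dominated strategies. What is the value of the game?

7

Row day 2 is strictly dominated by row day 1 (11>10, 7>5, 6>3); eliminate day 2.
Column day 2 is strictly dominated by day 3 for the inspectee (6<7, 7<9); eliminate day 2.
Column day 1 is strictly dominated by day 3 for the inspectee (6<11, 7<11); eliminate day 1.
Row day 1 is strictly dominated by row day 3 (7>6); eliminate day 1.
Only (day 3, day 3) remains, with payoff 7.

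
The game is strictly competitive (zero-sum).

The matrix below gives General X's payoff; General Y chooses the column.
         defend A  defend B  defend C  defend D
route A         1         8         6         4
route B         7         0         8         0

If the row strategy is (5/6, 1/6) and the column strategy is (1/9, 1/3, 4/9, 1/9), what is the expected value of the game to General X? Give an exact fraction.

152/27

Against (1/9, 1/3, 4/9, 1/9), each row's expected payoff is route A: 53/9; route B: 13/3.
Taking the (5/6, 1/6)-weighted average: (5/6)·(53/9) + (1/6)·(13/3) = 152/27.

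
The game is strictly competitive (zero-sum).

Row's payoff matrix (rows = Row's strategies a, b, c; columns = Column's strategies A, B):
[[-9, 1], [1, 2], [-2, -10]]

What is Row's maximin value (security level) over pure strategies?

The worst-case payoff for each row is a: -9, b: 1, c: -10.
The best of these is 1.

1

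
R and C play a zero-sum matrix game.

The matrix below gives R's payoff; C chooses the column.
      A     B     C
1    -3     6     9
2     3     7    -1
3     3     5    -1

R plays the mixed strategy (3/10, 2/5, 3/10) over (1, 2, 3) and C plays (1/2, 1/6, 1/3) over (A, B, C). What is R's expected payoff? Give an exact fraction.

Against (1/2, 1/6, 1/3), each row's expected payoff is 1: 5/2; 2: 7/3; 3: 2.
Taking the (3/10, 2/5, 3/10)-weighted average: (3/10)·(5/2) + (2/5)·(7/3) + (3/10)·(2) = 137/60.

137/60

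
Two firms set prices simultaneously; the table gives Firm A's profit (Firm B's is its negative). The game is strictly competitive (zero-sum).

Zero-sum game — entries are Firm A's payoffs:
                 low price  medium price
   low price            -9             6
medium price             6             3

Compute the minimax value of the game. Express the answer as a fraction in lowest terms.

Row minima are -9 and 3, so Firm A's maximin is 3; column maxima are 6 and 6, so Firm B's minimax is 6. These differ, so the equilibrium is in mixed strategies.
Let Firm A play low price with probability p. Firm B is indifferent when −9p + 6(1−p) = 6p + 3(1−p), giving p = 1/6.
Let Firm B play low price with probability q. Firm A is indifferent when −9q + 6(1−q) = 6q + 3(1−q), giving q = 1/6.
The value is -9·(1/6) + (6)·(5/6) = 7/2.

7/2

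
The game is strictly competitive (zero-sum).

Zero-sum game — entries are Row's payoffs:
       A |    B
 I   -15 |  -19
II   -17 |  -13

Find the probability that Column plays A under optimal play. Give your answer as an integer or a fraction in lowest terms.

Row minima are -19 and -17, so Row's maximin is -17; column maxima are -15 and -13, so Column's minimax is -15. These differ, so the equilibrium is in mixed strategies.
Let Column play A with probability q. Row is indifferent when −15q − 19(1−q) = −17q − 13(1−q), giving q = 3/4.

3/4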